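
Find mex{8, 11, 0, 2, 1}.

3

The values 0, 1, 2 are all present; 3 is the first non-negative integer missing from the set.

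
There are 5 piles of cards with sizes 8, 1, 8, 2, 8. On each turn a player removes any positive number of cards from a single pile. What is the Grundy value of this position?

Nim-sum: 8 XOR 1 XOR 8 XOR 2 XOR 8 = 11.

11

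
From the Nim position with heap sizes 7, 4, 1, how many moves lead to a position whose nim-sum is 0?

Nim-sum: 7 ^ 4 ^ 1 = 2.
The overall nim-sum is X = 2. A heap of size p has a winning move iff p XOR X < p (reduce it to p XOR X).
  7: 7 XOR 2 = 5 < 7 — winning move (to 5).
  4: 4 XOR 2 = 6 ≥ 4 — no move.
  1: 1 XOR 2 = 3 ≥ 1 — no move.
That gives 1 winning move.

1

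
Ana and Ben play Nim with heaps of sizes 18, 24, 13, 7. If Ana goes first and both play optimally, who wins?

Nim-sum: 18 ⊕ 24 ⊕ 13 ⊕ 7 = 0.
The nim-sum is 0, so this is a P-position: the player to move is in a losing position under optimal play; Ana is about to move from it and so loses — Ben wins.

Ben wins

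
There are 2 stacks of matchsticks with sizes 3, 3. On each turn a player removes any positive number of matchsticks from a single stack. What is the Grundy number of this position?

In binary:
  11  (3)
  11  (3)
  --
  00  (0)

0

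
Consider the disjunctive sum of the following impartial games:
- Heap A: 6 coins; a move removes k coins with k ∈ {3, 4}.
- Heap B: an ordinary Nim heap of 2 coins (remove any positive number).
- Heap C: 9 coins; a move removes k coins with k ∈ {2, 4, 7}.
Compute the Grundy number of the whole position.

0

For heap A, compute g(0), g(1), … with moves {3, 4}:
k:     0  1  2  3  4  5  6
g(k):  0  0  0  1  1  1  2
So g(6) = 2.
Heap B is a plain Nim heap of size 2, so its Grundy value is 2.
Grundy values for heap C (subtraction set {2, 4, 7}):
k:     0  1  2  3  4  5  6  7  8  9
g(k):  0  0  1  1  2  2  0  3  1  0
So g(9) = 0.
By the Sprague-Grundy theorem, the Grundy value of a sum of independent games is the XOR of the component values.
Combined value = 2 ⊕ 2 ⊕ 0 = 0.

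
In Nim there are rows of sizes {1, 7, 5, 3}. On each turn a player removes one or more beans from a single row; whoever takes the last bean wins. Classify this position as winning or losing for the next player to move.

In binary:
  001  (1)
  111  (7)
  101  (5)
  011  (3)
  ---
  000  (0)
The nim-sum is 0, so this is a P-position: the player to move is in a losing position under optimal play.

Losing position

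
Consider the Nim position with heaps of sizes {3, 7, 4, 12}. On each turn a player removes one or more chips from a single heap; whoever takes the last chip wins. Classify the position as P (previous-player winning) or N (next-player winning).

Compute the nim-sum pairwise:
3 ^ 7 = 4
4 ^ 4 = 0
0 ^ 12 = 12
The nim-sum is 12 ≠ 0, so this is an N-position: the player to move can win.

N-position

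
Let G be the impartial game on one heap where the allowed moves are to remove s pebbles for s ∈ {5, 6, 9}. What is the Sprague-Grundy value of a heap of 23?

1

Grundy values for subtraction set {5, 6, 9}:
k:     0  1  2  3  4  5  6  7  8  9 10 11 12 13 14 15 16 17 18 19 20 21 22 23
g(k):  0  0  0  0  0  1  1  1  1  1  2  2  2  2  0  0  0  0  0  1  1  1  1  1
So g(23) = 1.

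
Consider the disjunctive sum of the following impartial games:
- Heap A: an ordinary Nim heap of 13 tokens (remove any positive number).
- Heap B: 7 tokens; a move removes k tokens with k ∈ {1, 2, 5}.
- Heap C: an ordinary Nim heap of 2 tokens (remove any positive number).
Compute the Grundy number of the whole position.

Heap A is a plain Nim heap of size 13, so its Grundy value is 13.
Build the Grundy sequence for heap B with g(k) = mex{g(k−s) : s ∈ {1, 2, 5}, s ≤ k}:
g(0) = mex{} = 0
g(1) = mex{0} = 1
g(2) = mex{0,1} = 2
g(3) = mex{1,2} = 0
g(4) = mex{0,2} = 1
g(5) = mex{0,1} = 2
g(6) = mex{1,2} = 0
g(7) = mex{0,2} = 1
So g(7) = 1.
Heap C is a plain Nim heap of size 2, so its Grundy value is 2.
By the Sprague-Grundy theorem, the Grundy value of a sum of independent games is the XOR of the component values.
Combined value = 13 ⊕ 1 ⊕ 2 = 14.

14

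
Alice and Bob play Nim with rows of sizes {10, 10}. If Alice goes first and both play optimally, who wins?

Bob wins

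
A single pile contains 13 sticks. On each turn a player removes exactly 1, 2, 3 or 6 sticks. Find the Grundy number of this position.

1

Build the Grundy sequence with g(k) = mex{g(k−s) : s ∈ {1, 2, 3, 6}, s ≤ k}:
k:     0  1  2  3  4  5  6  7  8  9 10 11 12 13
g(k):  0  1  2  3  0  1  2  3  0  1  2  3  0  1
So g(13) = 1.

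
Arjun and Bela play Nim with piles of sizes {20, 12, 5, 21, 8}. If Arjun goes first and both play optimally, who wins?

Bela wins

Write each in binary and XOR column by column:
  10100  (20)
  01100  (12)
  00101  (5)
  10101  (21)
  01000  (8)
  -----
  00000  (0)
The nim-sum is 0, so this is a P-position: the player to move is in a losing position under optimal play; Arjun is about to move from it and so loses — Bela wins.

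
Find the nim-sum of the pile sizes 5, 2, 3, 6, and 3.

1

Compute the nim-sum pairwise:
5 ⊕ 2 = 7
7 ⊕ 3 = 4
4 ⊕ 6 = 2
2 ⊕ 3 = 1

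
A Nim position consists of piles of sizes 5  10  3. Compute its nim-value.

Compute the nim-sum pairwise:
5 ^ 10 = 15
15 ^ 3 = 12

12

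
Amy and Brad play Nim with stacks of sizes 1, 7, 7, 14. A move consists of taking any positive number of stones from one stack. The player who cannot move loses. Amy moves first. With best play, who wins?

Amy wins

Bitwise XOR of the heap sizes:
  0001  (1)
  0111  (7)
  0111  (7)
  1110  (14)
  ----
  1111  (15)
The nim-sum is 15 ≠ 0, so this is an N-position: the player to move can win; Amy has a winning move.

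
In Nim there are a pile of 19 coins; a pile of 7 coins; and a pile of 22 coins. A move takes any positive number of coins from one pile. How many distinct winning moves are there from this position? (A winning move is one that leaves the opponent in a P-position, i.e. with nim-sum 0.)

3

Nim-sum: 19 ^ 7 ^ 22 = 2.
The overall nim-sum is X = 2. A pile of size p has a winning move iff p XOR X < p (reduce it to p XOR X).
  19: 19 XOR 2 = 17 < 19 — winning move (to 17).
  7: 7 XOR 2 = 5 < 7 — winning move (to 5).
  22: 22 XOR 2 = 20 < 22 — winning move (to 20).
That gives 3 winning moves.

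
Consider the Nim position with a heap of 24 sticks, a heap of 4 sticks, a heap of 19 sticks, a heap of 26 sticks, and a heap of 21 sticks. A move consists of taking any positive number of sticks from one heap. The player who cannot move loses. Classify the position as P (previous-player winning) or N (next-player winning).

Nim-sum: 24 XOR 4 XOR 19 XOR 26 XOR 21 = 0.
The nim-sum is 0, so this is a P-position: the player to move is in a losing position under optimal play.

P-position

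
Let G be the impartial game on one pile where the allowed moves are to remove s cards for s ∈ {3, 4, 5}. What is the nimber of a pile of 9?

0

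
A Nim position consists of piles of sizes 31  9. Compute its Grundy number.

22

Nim-sum: 31 ^ 9 = 22.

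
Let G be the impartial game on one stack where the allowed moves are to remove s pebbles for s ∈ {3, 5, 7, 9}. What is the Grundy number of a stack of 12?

0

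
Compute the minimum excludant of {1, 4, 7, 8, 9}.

0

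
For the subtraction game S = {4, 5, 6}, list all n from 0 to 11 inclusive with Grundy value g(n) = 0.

Grundy values for subtraction set {4, 5, 6}:
k:     0  1  2  3  4  5  6  7  8  9 10 11
g(k):  0  0  0  0  1  1  1  1  2  2  0  0
The P-positions (g = 0) in 0..11 are 0, 1, 2, 3, 10, 11.

0, 1, 2, 3, 10, 11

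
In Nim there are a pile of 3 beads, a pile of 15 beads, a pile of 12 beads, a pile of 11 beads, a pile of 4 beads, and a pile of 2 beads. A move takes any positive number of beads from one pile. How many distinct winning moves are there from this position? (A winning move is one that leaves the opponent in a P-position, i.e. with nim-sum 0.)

3

Compute the nim-sum pairwise:
3 ⊕ 15 = 12
12 ⊕ 12 = 0
0 ⊕ 11 = 11
11 ⊕ 4 = 15
15 ⊕ 2 = 13
The overall nim-sum is X = 13. A pile of size p has a winning move iff p XOR X < p (reduce it to p XOR X).
  3: 3 XOR 13 = 14 ≥ 3 — no move.
  15: 15 XOR 13 = 2 < 15 — winning move (to 2).
  12: 12 XOR 13 = 1 < 12 — winning move (to 1).
  11: 11 XOR 13 = 6 < 11 — winning move (to 6).
  4: 4 XOR 13 = 9 ≥ 4 — no move.
  2: 2 XOR 13 = 15 ≥ 2 — no move.
That gives 3 winning moves.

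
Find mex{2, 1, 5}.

0 is not in the set, so the mex is 0.

0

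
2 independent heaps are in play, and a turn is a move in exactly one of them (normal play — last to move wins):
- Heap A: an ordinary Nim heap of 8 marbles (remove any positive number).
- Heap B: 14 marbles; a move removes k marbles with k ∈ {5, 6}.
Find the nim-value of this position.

Heap A is a plain Nim heap of size 8, so its Grundy value is 8.
Grundy values for heap B (subtraction set {5, 6}):
k:     0  1  2  3  4  5  6  7  8  9 10 11 12 13 14
g(k):  0  0  0  0  0  1  1  1  1  1  2  0  0  0  0
So g(14) = 0.
The value of a disjunctive sum is the nim-sum of the parts.
Combined value = 8 ⊕ 0 = 8.

8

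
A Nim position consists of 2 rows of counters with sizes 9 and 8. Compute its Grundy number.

1

Compute the nim-sum pairwise:
9 ⊕ 8 = 1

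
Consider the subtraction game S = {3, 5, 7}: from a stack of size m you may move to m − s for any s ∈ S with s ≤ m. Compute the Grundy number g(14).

1

Compute g(0), g(1), … for moves {3, 5, 7}:
g(0) = mex{} = 0
g(1) = mex{} = 0
g(2) = mex{} = 0
g(3) = mex{0} = 1
g(4) = mex{0} = 1
g(5) = mex{0} = 1
g(6) = mex{0,1} = 2
g(7) = mex{0,1} = 2
g(8) = mex{0,1} = 2
g(9) = mex{0,1,2} = 3
g(10) = mex{1,2} = 0
g(11) = mex{1,2} = 0
g(12) = mex{1,2,3} = 0
g(13) = mex{0,2} = 1
g(14) = mex{0,2,3} = 1
So g(14) = 1.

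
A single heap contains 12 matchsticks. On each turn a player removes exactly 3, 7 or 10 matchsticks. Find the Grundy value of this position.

2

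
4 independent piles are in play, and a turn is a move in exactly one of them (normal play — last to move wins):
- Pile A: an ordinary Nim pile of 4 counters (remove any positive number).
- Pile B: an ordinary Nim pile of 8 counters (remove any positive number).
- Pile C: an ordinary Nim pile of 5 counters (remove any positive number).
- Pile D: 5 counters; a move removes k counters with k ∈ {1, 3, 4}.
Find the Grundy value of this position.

10

Pile A is a plain Nim pile of size 4, so its Grundy value is 4.
Pile B is a plain Nim pile of size 8, so its Grundy value is 8.
Pile C is a plain Nim pile of size 5, so its Grundy value is 5.
For pile D, compute g(0), g(1), … with moves {1, 3, 4}:
k:     0  1  2  3  4  5
g(k):  0  1  0  1  2  3
So g(5) = 3.
By the Sprague-Grundy theorem, the Grundy value of a sum of independent games is the XOR of the component values.
Combined value = 4 XOR 8 XOR 5 XOR 3 = 10.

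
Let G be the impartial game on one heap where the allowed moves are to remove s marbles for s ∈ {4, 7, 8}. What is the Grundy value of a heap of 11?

2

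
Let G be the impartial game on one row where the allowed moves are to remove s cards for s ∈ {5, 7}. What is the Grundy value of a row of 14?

0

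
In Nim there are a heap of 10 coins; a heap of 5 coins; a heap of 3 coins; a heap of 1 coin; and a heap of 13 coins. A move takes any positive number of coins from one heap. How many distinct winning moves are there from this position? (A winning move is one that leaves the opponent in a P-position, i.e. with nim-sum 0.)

0

Nim-sum: 10 ⊕ 5 ⊕ 3 ⊕ 1 ⊕ 13 = 0.
The nim-sum is already 0, so every move leaves a nonzero nim-sum — there are no winning moves.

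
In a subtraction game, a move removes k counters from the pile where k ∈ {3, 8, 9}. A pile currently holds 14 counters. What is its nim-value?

Grundy values for subtraction set {3, 8, 9}:
g(0) = mex{} = 0
g(1) = mex{} = 0
g(2) = mex{} = 0
g(3) = mex{0} = 1
g(4) = mex{0} = 1
g(5) = mex{0} = 1
g(6) = mex{1} = 0
g(7) = mex{1} = 0
g(8) = mex{0,1} = 2
g(9) = mex{0} = 1
g(10) = mex{0} = 1
g(11) = mex{0,1,2} = 3
g(12) = mex{1} = 0
g(13) = mex{1} = 0
g(14) = mex{0,1,3} = 2
So g(14) = 2.

2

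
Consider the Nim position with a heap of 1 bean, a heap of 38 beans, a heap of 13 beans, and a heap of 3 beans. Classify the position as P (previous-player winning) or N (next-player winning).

Nim-sum: 1 ^ 38 ^ 13 ^ 3 = 41.
The nim-sum is 41 ≠ 0, so this is an N-position: the player to move can win.

N-position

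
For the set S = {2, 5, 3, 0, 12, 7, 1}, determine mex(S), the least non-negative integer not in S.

4

The values 0, 1, 2, 3 are all present; 4 is the first non-negative integer missing from the set.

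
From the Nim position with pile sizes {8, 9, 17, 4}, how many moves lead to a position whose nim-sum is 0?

1

Nim-sum: 8 XOR 9 XOR 17 XOR 4 = 20.
The overall nim-sum is X = 20. A pile of size p has a winning move iff p XOR X < p (reduce it to p XOR X).
  8: 8 XOR 20 = 28 ≥ 8 — no move.
  9: 9 XOR 20 = 29 ≥ 9 — no move.
  17: 17 XOR 20 = 5 < 17 — winning move (to 5).
  4: 4 XOR 20 = 16 ≥ 4 — no move.
That gives 1 winning move.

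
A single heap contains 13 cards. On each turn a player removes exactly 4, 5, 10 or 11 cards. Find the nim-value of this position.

Compute g(0), g(1), … for moves {4, 5, 10, 11}:
k:     0  1  2  3  4  5  6  7  8  9 10 11 12 13
g(k):  0  0  0  0  1  1  1  1  2  0  2  2  3  1
So g(13) = 1.

1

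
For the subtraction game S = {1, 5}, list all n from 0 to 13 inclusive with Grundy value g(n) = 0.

0, 2, 4, 6, 8, 10, 12

Build the Grundy sequence with g(k) = mex{g(k−s) : s ∈ {1, 5}, s ≤ k}:
g(0) = mex{} = 0
g(1) = mex{0} = 1
g(2) = mex{1} = 0
g(3) = mex{0} = 1
g(4) = mex{1} = 0
g(5) = mex{0} = 1
g(6) = mex{1} = 0
g(7) = mex{0} = 1
g(8) = mex{1} = 0
g(9) = mex{0} = 1
g(10) = mex{1} = 0
g(11) = mex{0} = 1
g(12) = mex{1} = 0
g(13) = mex{0} = 1
The P-positions (g = 0) in 0..13 are 0, 2, 4, 6, 8, 10, 12.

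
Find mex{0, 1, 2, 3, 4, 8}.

The values 0, 1, 2, 3, 4 are all present; 5 is the first non-negative integer missing from the set.

5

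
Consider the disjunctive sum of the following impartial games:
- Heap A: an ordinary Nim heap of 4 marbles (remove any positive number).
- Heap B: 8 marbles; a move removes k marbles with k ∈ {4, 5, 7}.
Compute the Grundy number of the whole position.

Heap A is a plain Nim heap of size 4, so its Grundy value is 4.
Build the Grundy sequence for heap B with g(k) = mex{g(k−s) : s ∈ {4, 5, 7}, s ≤ k}:
k:     0  1  2  3  4  5  6  7  8
g(k):  0  0  0  0  1  1  1  1  2
So g(8) = 2.
The value of a disjunctive sum is the nim-sum of the parts.
Combined value = 4 ⊕ 2 = 6.

6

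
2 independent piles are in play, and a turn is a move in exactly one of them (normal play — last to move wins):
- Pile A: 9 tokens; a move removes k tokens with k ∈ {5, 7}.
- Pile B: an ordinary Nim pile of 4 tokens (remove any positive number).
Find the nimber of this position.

5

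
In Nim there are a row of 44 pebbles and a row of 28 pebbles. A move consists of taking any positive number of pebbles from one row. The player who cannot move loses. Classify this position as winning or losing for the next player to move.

Winning position

Nim-sum: 44 ^ 28 = 48.
The nim-sum is 48 ≠ 0, so this is an N-position: the player to move can win.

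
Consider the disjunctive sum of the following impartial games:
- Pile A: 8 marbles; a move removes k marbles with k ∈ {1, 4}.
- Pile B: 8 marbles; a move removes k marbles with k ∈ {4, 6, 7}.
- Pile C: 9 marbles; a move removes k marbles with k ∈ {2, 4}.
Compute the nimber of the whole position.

2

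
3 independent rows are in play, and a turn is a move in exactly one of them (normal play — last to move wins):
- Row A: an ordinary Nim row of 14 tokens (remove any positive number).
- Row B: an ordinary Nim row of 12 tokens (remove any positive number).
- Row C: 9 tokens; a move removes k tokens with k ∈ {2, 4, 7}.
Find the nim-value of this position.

Row A is a plain Nim row of size 14, so its Grundy value is 14.
Row B is a plain Nim row of size 12, so its Grundy value is 12.
For row C, compute g(0), g(1), … with moves {2, 4, 7}:
k:     0  1  2  3  4  5  6  7  8  9
g(k):  0  0  1  1  2  2  0  3  1  0
So g(9) = 0.
The value of a disjunctive sum is the nim-sum of the parts.
Combined value = 14 XOR 12 XOR 0 = 2.

2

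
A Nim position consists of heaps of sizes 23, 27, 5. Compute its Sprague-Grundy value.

9

In binary:
  10111  (23)
  11011  (27)
  00101  (5)
  -----
  01001  (9)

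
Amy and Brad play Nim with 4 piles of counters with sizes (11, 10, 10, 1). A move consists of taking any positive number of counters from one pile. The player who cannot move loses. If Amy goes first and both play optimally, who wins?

Amy wins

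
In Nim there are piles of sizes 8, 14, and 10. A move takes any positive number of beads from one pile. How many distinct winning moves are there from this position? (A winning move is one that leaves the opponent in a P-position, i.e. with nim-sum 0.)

3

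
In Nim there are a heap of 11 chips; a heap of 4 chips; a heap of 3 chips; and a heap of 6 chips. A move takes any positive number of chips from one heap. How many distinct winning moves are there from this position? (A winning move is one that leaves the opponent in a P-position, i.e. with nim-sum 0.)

1

Compute the nim-sum pairwise:
11 XOR 4 = 15
15 XOR 3 = 12
12 XOR 6 = 10
The overall nim-sum is X = 10. A heap of size p has a winning move iff p XOR X < p (reduce it to p XOR X).
  11: 11 XOR 10 = 1 < 11 — winning move (to 1).
  4: 4 XOR 10 = 14 ≥ 4 — no move.
  3: 3 XOR 10 = 9 ≥ 3 — no move.
  6: 6 XOR 10 = 12 ≥ 6 — no move.
That gives 1 winning move.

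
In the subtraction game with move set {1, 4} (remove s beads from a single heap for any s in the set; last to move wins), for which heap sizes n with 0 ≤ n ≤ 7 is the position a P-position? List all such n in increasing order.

0, 2, 5, 7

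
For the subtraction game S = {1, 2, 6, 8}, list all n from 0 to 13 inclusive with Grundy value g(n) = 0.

Compute g(0), g(1), … for moves {1, 2, 6, 8}:
g(0) = mex{} = 0
g(1) = mex{0} = 1
g(2) = mex{0,1} = 2
g(3) = mex{1,2} = 0
g(4) = mex{0,2} = 1
g(5) = mex{0,1} = 2
g(6) = mex{0,1,2} = 3
g(7) = mex{1,2,3} = 0
g(8) = mex{0,2,3} = 1
g(9) = mex{0,1} = 2
g(10) = mex{1,2} = 0
g(11) = mex{0,2} = 1
g(12) = mex{0,1,3} = 2
g(13) = mex{0,1,2} = 3
The P-positions (g = 0) in 0..13 are 0, 3, 7, 10.

0, 3, 7, 10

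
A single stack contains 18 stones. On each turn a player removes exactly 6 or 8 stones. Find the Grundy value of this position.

Compute g(0), g(1), … for moves {6, 8}:
k:     0  1  2  3  4  5  6  7  8  9 10 11 12 13 14 15 16 17 18
g(k):  0  0  0  0  0  0  1  1  1  1  1  1  2  2  0  0  0  0  0
So g(18) = 0.

0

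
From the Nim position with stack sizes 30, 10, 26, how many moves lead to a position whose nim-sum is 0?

3

Compute the nim-sum pairwise:
30 XOR 10 = 20
20 XOR 26 = 14
The overall nim-sum is X = 14. A stack of size p has a winning move iff p XOR X < p (reduce it to p XOR X).
  30: 30 XOR 14 = 16 < 30 — winning move (to 16).
  10: 10 XOR 14 = 4 < 10 — winning move (to 4).
  26: 26 XOR 14 = 20 < 26 — winning move (to 20).
That gives 3 winning moves.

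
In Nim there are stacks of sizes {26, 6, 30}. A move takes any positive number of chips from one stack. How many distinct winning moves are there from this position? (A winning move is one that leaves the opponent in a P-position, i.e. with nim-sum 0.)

Compute the nim-sum pairwise:
26 ⊕ 6 = 28
28 ⊕ 30 = 2
The overall nim-sum is X = 2. A stack of size p has a winning move iff p XOR X < p (reduce it to p XOR X).
  26: 26 XOR 2 = 24 < 26 — winning move (to 24).
  6: 6 XOR 2 = 4 < 6 — winning move (to 4).
  30: 30 XOR 2 = 28 < 30 — winning move (to 28).
That gives 3 winning moves.

3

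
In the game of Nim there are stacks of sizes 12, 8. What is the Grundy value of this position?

Bitwise XOR of the heap sizes:
  1100  (12)
  1000  (8)
  ----
  0100  (4)

4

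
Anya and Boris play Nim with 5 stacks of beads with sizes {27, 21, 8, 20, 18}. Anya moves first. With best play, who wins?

Boris wins

Nim-sum: 27 ^ 21 ^ 8 ^ 20 ^ 18 = 0.
The nim-sum is 0, so this is a P-position: the player to move is in a losing position under optimal play; Anya is about to move from it and so loses — Boris wins.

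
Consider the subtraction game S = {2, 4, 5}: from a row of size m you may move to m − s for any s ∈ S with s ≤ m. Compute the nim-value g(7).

Grundy values for subtraction set {2, 4, 5}:
k:     0  1  2  3  4  5  6  7
g(k):  0  0  1  1  2  2  3  0
So g(7) = 0.

0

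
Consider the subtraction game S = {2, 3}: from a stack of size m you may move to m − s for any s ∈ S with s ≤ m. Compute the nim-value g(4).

2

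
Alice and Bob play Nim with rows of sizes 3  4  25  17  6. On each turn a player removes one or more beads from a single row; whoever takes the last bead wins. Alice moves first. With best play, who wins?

Alice wins

Compute the nim-sum pairwise:
3 ^ 4 = 7
7 ^ 25 = 30
30 ^ 17 = 15
15 ^ 6 = 9
The nim-sum is 9 ≠ 0, so this is an N-position: the player to move can win; Alice has a winning move.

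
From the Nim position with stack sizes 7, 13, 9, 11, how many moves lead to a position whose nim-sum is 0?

3

Compute the nim-sum pairwise:
7 ^ 13 = 10
10 ^ 9 = 3
3 ^ 11 = 8
The overall nim-sum is X = 8. A stack of size p has a winning move iff p XOR X < p (reduce it to p XOR X).
  7: 7 XOR 8 = 15 ≥ 7 — no move.
  13: 13 XOR 8 = 5 < 13 — winning move (to 5).
  9: 9 XOR 8 = 1 < 9 — winning move (to 1).
  11: 11 XOR 8 = 3 < 11 — winning move (to 3).
That gives 3 winning moves.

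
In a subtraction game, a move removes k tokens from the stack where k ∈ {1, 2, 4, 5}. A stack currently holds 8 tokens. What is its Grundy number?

Build the Grundy sequence with g(k) = mex{g(k−s) : s ∈ {1, 2, 4, 5}, s ≤ k}:
g(0) = mex{} = 0
g(1) = mex{0} = 1
g(2) = mex{0,1} = 2
g(3) = mex{1,2} = 0
g(4) = mex{0,2} = 1
g(5) = mex{0,1} = 2
g(6) = mex{1,2} = 0
g(7) = mex{0,2} = 1
g(8) = mex{0,1} = 2
So g(8) = 2.

2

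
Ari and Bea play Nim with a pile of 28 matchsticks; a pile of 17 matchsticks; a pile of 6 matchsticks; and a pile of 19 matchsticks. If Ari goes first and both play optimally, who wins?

Compute the nim-sum pairwise:
28 ⊕ 17 = 13
13 ⊕ 6 = 11
11 ⊕ 19 = 24
The nim-sum is 24 ≠ 0, so this is an N-position: the player to move can win; Ari has a winning move.

Ari wins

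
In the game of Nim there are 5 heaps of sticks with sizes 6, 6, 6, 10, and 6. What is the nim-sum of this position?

10

Compute the nim-sum pairwise:
6 ^ 6 = 0
0 ^ 6 = 6
6 ^ 10 = 12
12 ^ 6 = 10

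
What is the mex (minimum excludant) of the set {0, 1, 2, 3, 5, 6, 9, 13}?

4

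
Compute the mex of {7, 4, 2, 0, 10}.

0 is in the set but 1 is not, so the mex is 1.

1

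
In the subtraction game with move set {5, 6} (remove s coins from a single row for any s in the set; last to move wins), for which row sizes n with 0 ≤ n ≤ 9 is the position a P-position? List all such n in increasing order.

0, 1, 2, 3, 4

Build the Grundy sequence with g(k) = mex{g(k−s) : s ∈ {5, 6}, s ≤ k}:
k:     0  1  2  3  4  5  6  7  8  9
g(k):  0  0  0  0  0  1  1  1  1  1
The P-positions (g = 0) in 0..9 are 0, 1, 2, 3, 4.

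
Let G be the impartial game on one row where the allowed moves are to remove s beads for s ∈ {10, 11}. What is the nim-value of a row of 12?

Build the Grundy sequence with g(k) = mex{g(k−s) : s ∈ {10, 11}, s ≤ k}:
k:     0  1  2  3  4  5  6  7  8  9 10 11 12
g(k):  0  0  0  0  0  0  0  0  0  0  1  1  1
So g(12) = 1.

1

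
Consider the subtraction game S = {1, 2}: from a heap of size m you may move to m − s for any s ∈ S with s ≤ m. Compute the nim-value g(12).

Build the Grundy sequence with g(k) = mex{g(k−s) : s ∈ {1, 2}, s ≤ k}:
g(0) = mex{} = 0
g(1) = mex{0} = 1
g(2) = mex{0,1} = 2
g(3) = mex{1,2} = 0
g(4) = mex{0,2} = 1
g(5) = mex{0,1} = 2
g(6) = mex{1,2} = 0
g(7) = mex{0,2} = 1
g(8) = mex{0,1} = 2
g(9) = mex{1,2} = 0
g(10) = mex{0,2} = 1
g(11) = mex{0,1} = 2
g(12) = mex{1,2} = 0
So g(12) = 0.

0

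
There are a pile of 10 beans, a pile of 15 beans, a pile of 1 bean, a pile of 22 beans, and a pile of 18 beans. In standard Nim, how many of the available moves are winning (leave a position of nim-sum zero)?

Compute the nim-sum pairwise:
10 ^ 15 = 5
5 ^ 1 = 4
4 ^ 22 = 18
18 ^ 18 = 0
The nim-sum is already 0, so every move leaves a nonzero nim-sum — there are no winning moves.

0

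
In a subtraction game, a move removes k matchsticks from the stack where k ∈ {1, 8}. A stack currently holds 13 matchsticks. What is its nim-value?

0

Grundy values for subtraction set {1, 8}:
k:     0  1  2  3  4  5  6  7  8  9 10 11 12 13
g(k):  0  1  0  1  0  1  0  1  2  0  1  0  1  0
So g(13) = 0.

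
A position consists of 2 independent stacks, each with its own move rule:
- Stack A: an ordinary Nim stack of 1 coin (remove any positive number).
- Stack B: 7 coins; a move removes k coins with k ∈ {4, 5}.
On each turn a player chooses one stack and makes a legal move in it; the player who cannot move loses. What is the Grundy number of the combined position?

0

Stack A is a plain Nim stack of size 1, so its Grundy value is 1.
Grundy values for stack B (subtraction set {4, 5}):
k:     0  1  2  3  4  5  6  7
g(k):  0  0  0  0  1  1  1  1
So g(7) = 1.
The value of a disjunctive sum is the nim-sum of the parts.
Combined value = 1 XOR 1 = 0.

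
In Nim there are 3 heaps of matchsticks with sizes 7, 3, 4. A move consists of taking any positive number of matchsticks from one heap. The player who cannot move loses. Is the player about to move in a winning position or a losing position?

Losing position

Compute the nim-sum pairwise:
7 ^ 3 = 4
4 ^ 4 = 0
The nim-sum is 0, so this is a P-position: the player to move is in a losing position under optimal play.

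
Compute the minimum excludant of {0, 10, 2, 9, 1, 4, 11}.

The values 0, 1, 2 are all present; 3 is the first non-negative integer missing from the set.

3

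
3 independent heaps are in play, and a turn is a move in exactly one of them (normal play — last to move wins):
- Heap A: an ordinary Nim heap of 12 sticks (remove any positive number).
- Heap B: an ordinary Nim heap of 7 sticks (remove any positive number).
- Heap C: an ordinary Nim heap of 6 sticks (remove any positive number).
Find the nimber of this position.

13

Heap A is a plain Nim heap of size 12, so its Grundy value is 12.
Heap B is a plain Nim heap of size 7, so its Grundy value is 7.
Heap C is a plain Nim heap of size 6, so its Grundy value is 6.
By the Sprague-Grundy theorem, the Grundy value of a sum of independent games is the XOR of the component values.
Combined value = 12 XOR 7 XOR 6 = 13.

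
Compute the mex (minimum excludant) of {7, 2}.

0

0 is not in the set, so the mex is 0.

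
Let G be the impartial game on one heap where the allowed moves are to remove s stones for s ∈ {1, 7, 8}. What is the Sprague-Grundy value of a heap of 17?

Compute g(0), g(1), … for moves {1, 7, 8}:
k:     0  1  2  3  4  5  6  7  8  9 10 11 12 13 14 15 16 17
g(k):  0  1  0  1  0  1  0  1  2  3  2  3  2  3  2  0  1  0
So g(17) = 0.

0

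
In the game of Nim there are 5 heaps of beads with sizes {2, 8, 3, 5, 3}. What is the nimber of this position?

Compute the nim-sum pairwise:
2 ⊕ 8 = 10
10 ⊕ 3 = 9
9 ⊕ 5 = 12
12 ⊕ 3 = 15

15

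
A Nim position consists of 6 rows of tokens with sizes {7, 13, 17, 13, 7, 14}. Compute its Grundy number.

31

Nim-sum: 7 ^ 13 ^ 17 ^ 13 ^ 7 ^ 14 = 31.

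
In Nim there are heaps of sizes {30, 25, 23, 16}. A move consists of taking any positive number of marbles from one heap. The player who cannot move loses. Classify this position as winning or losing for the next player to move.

Nim-sum: 30 ⊕ 25 ⊕ 23 ⊕ 16 = 0.
The nim-sum is 0, so this is a P-position: the player to move is in a losing position under optimal play.

Losing position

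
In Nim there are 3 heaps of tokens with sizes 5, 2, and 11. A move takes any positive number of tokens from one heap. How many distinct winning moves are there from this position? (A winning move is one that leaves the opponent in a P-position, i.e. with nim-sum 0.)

1

Nim-sum: 5 ⊕ 2 ⊕ 11 = 12.
The overall nim-sum is X = 12. A heap of size p has a winning move iff p XOR X < p (reduce it to p XOR X).
  5: 5 XOR 12 = 9 ≥ 5 — no move.
  2: 2 XOR 12 = 14 ≥ 2 — no move.
  11: 11 XOR 12 = 7 < 11 — winning move (to 7).
That gives 1 winning move.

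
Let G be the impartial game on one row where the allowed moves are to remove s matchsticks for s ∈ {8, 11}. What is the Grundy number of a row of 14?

1

Build the Grundy sequence with g(k) = mex{g(k−s) : s ∈ {8, 11}, s ≤ k}:
g(0) = mex{} = 0
g(1) = mex{} = 0
g(2) = mex{} = 0
g(3) = mex{} = 0
g(4) = mex{} = 0
g(5) = mex{} = 0
g(6) = mex{} = 0
g(7) = mex{} = 0
g(8) = mex{0} = 1
g(9) = mex{0} = 1
g(10) = mex{0} = 1
g(11) = mex{0} = 1
g(12) = mex{0} = 1
g(13) = mex{0} = 1
g(14) = mex{0} = 1
So g(14) = 1.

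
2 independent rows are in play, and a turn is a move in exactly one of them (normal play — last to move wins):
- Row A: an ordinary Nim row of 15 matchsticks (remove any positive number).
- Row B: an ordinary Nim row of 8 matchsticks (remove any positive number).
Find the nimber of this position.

7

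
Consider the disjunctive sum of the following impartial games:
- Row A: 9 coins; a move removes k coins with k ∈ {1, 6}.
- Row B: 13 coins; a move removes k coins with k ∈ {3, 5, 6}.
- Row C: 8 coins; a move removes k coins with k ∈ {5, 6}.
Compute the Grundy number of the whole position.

Build the Grundy sequence for row A with g(k) = mex{g(k−s) : s ∈ {1, 6}, s ≤ k}:
k:     0  1  2  3  4  5  6  7  8  9
g(k):  0  1  0  1  0  1  2  0  1  0
So g(9) = 0.
Grundy values for row B (subtraction set {3, 5, 6}):
k:     0  1  2  3  4  5  6  7  8  9 10 11 12 13
g(k):  0  0  0  1  1  1  2  2  2  0  0  0  1  1
So g(13) = 1.
For row C, compute g(0), g(1), … with moves {5, 6}:
g(0) = mex{} = 0
g(1) = mex{} = 0
g(2) = mex{} = 0
g(3) = mex{} = 0
g(4) = mex{} = 0
g(5) = mex{0} = 1
g(6) = mex{0} = 1
g(7) = mex{0} = 1
g(8) = mex{0} = 1
So g(8) = 1.
The value of a disjunctive sum is the nim-sum of the parts.
Combined value = 0 XOR 1 XOR 1 = 0.

0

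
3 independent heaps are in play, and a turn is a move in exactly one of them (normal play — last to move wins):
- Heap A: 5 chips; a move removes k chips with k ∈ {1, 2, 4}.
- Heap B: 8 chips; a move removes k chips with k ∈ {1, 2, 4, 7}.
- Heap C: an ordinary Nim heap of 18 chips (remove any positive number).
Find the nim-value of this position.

Grundy values for heap A (subtraction set {1, 2, 4}):
g(0) = mex{} = 0
g(1) = mex{0} = 1
g(2) = mex{0,1} = 2
g(3) = mex{1,2} = 0
g(4) = mex{0,2} = 1
g(5) = mex{0,1} = 2
So g(5) = 2.
Build the Grundy sequence for heap B with g(k) = mex{g(k−s) : s ∈ {1, 2, 4, 7}, s ≤ k}:
g(0) = mex{} = 0
g(1) = mex{0} = 1
g(2) = mex{0,1} = 2
g(3) = mex{1,2} = 0
g(4) = mex{0,2} = 1
g(5) = mex{0,1} = 2
g(6) = mex{1,2} = 0
g(7) = mex{0,2} = 1
g(8) = mex{0,1} = 2
So g(8) = 2.
Heap C is a plain Nim heap of size 18, so its Grundy value is 18.
The value of a disjunctive sum is the nim-sum of the parts.
Combined value = 2 ⊕ 2 ⊕ 18 = 18.

18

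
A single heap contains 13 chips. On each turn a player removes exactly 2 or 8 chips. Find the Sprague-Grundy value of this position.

1

Build the Grundy sequence with g(k) = mex{g(k−s) : s ∈ {2, 8}, s ≤ k}:
k:     0  1  2  3  4  5  6  7  8  9 10 11 12 13
g(k):  0  0  1  1  0  0  1  1  2  2  0  0  1  1
So g(13) = 1.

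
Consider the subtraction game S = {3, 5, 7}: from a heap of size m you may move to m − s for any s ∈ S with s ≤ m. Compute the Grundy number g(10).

Build the Grundy sequence with g(k) = mex{g(k−s) : s ∈ {3, 5, 7}, s ≤ k}:
k:     0  1  2  3  4  5  6  7  8  9 10
g(k):  0  0  0  1  1  1  2  2  2  3  0
So g(10) = 0.

0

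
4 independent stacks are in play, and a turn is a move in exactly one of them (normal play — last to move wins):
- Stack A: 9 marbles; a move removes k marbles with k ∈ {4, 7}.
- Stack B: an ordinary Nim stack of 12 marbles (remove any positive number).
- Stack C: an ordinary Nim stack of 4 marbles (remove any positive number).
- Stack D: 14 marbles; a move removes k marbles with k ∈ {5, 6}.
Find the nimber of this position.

10

For stack A, compute g(0), g(1), … with moves {4, 7}:
k:     0  1  2  3  4  5  6  7  8  9
g(k):  0  0  0  0  1  1  1  1  2  2
So g(9) = 2.
Stack B is a plain Nim stack of size 12, so its Grundy value is 12.
Stack C is a plain Nim stack of size 4, so its Grundy value is 4.
Build the Grundy sequence for stack D with g(k) = mex{g(k−s) : s ∈ {5, 6}, s ≤ k}:
g(0) = mex{} = 0
g(1) = mex{} = 0
g(2) = mex{} = 0
g(3) = mex{} = 0
g(4) = mex{} = 0
g(5) = mex{0} = 1
g(6) = mex{0} = 1
g(7) = mex{0} = 1
g(8) = mex{0} = 1
g(9) = mex{0} = 1
g(10) = mex{0,1} = 2
g(11) = mex{1} = 0
g(12) = mex{1} = 0
g(13) = mex{1} = 0
g(14) = mex{1} = 0
So g(14) = 0.
The value of a disjunctive sum is the nim-sum of the parts.
Combined value = 2 XOR 12 XOR 4 XOR 0 = 10.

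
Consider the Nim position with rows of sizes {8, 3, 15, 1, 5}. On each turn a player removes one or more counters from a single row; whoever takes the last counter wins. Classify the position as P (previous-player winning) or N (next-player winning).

Write each in binary and XOR column by column:
  1000  (8)
  0011  (3)
  1111  (15)
  0001  (1)
  0101  (5)
  ----
  0000  (0)
The nim-sum is 0, so this is a P-position: the player to move is in a losing position under optimal play.

P-position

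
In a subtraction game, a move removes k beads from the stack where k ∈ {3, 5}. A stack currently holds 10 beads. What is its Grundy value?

0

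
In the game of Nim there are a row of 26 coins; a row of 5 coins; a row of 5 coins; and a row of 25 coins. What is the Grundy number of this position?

Write each in binary and XOR column by column:
  11010  (26)
  00101  (5)
  00101  (5)
  11001  (25)
  -----
  00011  (3)

3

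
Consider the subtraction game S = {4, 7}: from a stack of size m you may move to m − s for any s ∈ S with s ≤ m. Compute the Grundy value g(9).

2

Grundy values for subtraction set {4, 7}:
k:     0  1  2  3  4  5  6  7  8  9
g(k):  0  0  0  0  1  1  1  1  2  2
So g(9) = 2.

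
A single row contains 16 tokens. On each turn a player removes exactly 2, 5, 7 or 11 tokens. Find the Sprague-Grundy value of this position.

Compute g(0), g(1), … for moves {2, 5, 7, 11}:
k:     0  1  2  3  4  5  6  7  8  9 10 11 12 13 14 15 16
g(k):  0  0  1  1  0  2  1  3  2  2  0  3  1  0  0  1  1
So g(16) = 1.

1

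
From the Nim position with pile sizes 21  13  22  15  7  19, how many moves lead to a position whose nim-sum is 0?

3

Nim-sum: 21 XOR 13 XOR 22 XOR 15 XOR 7 XOR 19 = 21.
The overall nim-sum is X = 21. A pile of size p has a winning move iff p XOR X < p (reduce it to p XOR X).
  21: 21 XOR 21 = 0 < 21 — winning move (to 0).
  13: 13 XOR 21 = 24 ≥ 13 — no move.
  22: 22 XOR 21 = 3 < 22 — winning move (to 3).
  15: 15 XOR 21 = 26 ≥ 15 — no move.
  7: 7 XOR 21 = 18 ≥ 7 — no move.
  19: 19 XOR 21 = 6 < 19 — winning move (to 6).
That gives 3 winning moves.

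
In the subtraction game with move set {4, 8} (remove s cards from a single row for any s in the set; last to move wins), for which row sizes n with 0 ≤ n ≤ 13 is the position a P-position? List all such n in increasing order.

0, 1, 2, 3, 12, 13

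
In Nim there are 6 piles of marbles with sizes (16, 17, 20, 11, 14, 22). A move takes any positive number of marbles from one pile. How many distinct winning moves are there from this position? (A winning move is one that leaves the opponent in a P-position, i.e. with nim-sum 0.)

Bitwise XOR of the heap sizes:
  10000  (16)
  10001  (17)
  10100  (20)
  01011  (11)
  01110  (14)
  10110  (22)
  -----
  00110  (6)
The overall nim-sum is X = 6. A pile of size p has a winning move iff p XOR X < p (reduce it to p XOR X).
  16: 16 XOR 6 = 22 ≥ 16 — no move.
  17: 17 XOR 6 = 23 ≥ 17 — no move.
  20: 20 XOR 6 = 18 < 20 — winning move (to 18).
  11: 11 XOR 6 = 13 ≥ 11 — no move.
  14: 14 XOR 6 = 8 < 14 — winning move (to 8).
  22: 22 XOR 6 = 16 < 22 — winning move (to 16).
That gives 3 winning moves.

3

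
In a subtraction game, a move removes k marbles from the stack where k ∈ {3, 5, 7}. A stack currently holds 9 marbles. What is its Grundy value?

Build the Grundy sequence with g(k) = mex{g(k−s) : s ∈ {3, 5, 7}, s ≤ k}:
g(0) = mex{} = 0
g(1) = mex{} = 0
g(2) = mex{} = 0
g(3) = mex{0} = 1
g(4) = mex{0} = 1
g(5) = mex{0} = 1
g(6) = mex{0,1} = 2
g(7) = mex{0,1} = 2
g(8) = mex{0,1} = 2
g(9) = mex{0,1,2} = 3
So g(9) = 3.

3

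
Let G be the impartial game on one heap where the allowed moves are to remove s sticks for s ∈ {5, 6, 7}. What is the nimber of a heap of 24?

0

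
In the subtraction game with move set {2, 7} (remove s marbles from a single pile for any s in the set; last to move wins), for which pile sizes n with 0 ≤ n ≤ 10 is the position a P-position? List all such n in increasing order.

0, 1, 4, 5, 9, 10

Build the Grundy sequence with g(k) = mex{g(k−s) : s ∈ {2, 7}, s ≤ k}:
g(0) = mex{} = 0
g(1) = mex{} = 0
g(2) = mex{0} = 1
g(3) = mex{0} = 1
g(4) = mex{1} = 0
g(5) = mex{1} = 0
g(6) = mex{0} = 1
g(7) = mex{0} = 1
g(8) = mex{0,1} = 2
g(9) = mex{1} = 0
g(10) = mex{1,2} = 0
The P-positions (g = 0) in 0..10 are 0, 1, 4, 5, 9, 10.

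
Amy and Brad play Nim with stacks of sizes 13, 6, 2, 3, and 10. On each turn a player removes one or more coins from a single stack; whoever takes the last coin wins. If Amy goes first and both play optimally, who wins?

Brad wins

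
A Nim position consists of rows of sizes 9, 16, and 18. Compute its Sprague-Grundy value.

11

Compute the nim-sum pairwise:
9 XOR 16 = 25
25 XOR 18 = 11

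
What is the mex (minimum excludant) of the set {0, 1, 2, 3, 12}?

4

The values 0, 1, 2, 3 are all present; 4 is the first non-negative integer missing from the set.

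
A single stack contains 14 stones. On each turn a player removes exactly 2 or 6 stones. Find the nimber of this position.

Build the Grundy sequence with g(k) = mex{g(k−s) : s ∈ {2, 6}, s ≤ k}:
k:     0  1  2  3  4  5  6  7  8  9 10 11 12 13 14
g(k):  0  0  1  1  0  0  1  1  0  0  1  1  0  0  1
So g(14) = 1.

1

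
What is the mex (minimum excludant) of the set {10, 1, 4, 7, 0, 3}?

The values 0, 1 are all present; 2 is the first non-negative integer missing from the set.

2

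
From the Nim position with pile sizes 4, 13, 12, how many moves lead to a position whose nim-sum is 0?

Compute the nim-sum pairwise:
4 XOR 13 = 9
9 XOR 12 = 5
The overall nim-sum is X = 5. A pile of size p has a winning move iff p XOR X < p (reduce it to p XOR X).
  4: 4 XOR 5 = 1 < 4 — winning move (to 1).
  13: 13 XOR 5 = 8 < 13 — winning move (to 8).
  12: 12 XOR 5 = 9 < 12 — winning move (to 9).
That gives 3 winning moves.

3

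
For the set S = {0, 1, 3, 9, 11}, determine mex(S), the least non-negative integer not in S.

2

The values 0, 1 are all present; 2 is the first non-negative integer missing from the set.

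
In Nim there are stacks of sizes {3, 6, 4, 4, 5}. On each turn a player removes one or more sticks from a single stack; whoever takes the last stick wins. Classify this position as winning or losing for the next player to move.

Losing position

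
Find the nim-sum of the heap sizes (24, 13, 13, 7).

Nim-sum: 24 ^ 13 ^ 13 ^ 7 = 31.

31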